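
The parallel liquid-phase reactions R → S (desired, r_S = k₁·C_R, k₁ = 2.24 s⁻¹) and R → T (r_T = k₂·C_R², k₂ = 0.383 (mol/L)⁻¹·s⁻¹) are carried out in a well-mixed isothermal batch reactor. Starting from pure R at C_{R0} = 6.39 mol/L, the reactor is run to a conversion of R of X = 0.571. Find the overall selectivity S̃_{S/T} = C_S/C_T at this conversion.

C_R = C_{R0}(1−X) = 2.741 mol/L.
Along a PFR/batch, dC_S/dC_R = −r_S/(r_S+r_T) = −k₁/(k₁+k₂·C_R).
Integrating from C_{R0} to C_R: C_S = (2.24/0.383)·ln[(2.24+0.383·6.39)/(2.24+0.383·2.74)] = 5.849·ln(4.687/3.290) = 2.070 mol/L.
C_T = (C_{R0}−C_R)−C_S = 1.578 mol/L; S̃_{S/T} = 2.070/1.578 = 1.31.

1.31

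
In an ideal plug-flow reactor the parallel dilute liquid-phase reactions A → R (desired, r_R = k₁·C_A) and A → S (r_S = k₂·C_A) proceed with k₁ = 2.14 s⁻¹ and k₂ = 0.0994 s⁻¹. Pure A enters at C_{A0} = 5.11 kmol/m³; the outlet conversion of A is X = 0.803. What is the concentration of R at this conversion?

C_A = C_{A0}(1−X) = 1.007 kmol/m³.
Both paths are first order in A, so the instantaneous fraction to R is constant: dC_R/d(−C_A) = k₁/(k₁+k₂) = 0.9556.
C_R = 0.9556·(C_{A0}−C_A) = 0.9556×4.103 = 3.92 kmol/m³.

3.92 kmol/m³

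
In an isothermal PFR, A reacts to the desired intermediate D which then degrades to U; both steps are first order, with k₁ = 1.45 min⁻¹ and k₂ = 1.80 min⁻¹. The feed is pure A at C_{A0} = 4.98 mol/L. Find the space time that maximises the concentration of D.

0.618 min

The intermediate peaks when r₁ = r₂, i.e. k₁e^(−k₁τ) = k₂e^(−k₂τ), giving τ_opt = ln(k₂/k₁)/(k₂−k₁).
= ln(1.80/1.45)/(1.80−1.45) = ln(1.241)/0.3500 = 0.2162/0.3500 = 0.618 min.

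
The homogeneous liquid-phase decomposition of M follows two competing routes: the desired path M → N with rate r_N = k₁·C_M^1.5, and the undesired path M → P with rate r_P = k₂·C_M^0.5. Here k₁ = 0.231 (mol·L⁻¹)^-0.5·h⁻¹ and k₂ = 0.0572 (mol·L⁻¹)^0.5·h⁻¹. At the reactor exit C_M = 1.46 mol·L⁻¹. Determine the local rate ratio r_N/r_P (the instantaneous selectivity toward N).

5.90

S_{N/P} = r_N/r_P = (k₁·C_M^1.5)/(k₂·C_M^0.5) = (k₁/k₂)·C_M.
= (0.231×1.460^1.5) / (0.0572×1.460^0.5) = 0.4075/0.06912 = 5.90.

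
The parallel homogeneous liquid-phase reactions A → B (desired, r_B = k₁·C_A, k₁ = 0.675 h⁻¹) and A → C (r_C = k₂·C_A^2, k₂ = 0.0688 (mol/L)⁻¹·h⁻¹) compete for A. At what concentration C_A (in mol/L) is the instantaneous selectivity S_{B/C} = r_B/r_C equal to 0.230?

42.7 mol/L

S_{B/C} = (k₁/k₂)·C_A⁻¹ ⇒ C_A = (S·k₂/k₁)^(-1).
= (0.230×0.0688/0.675)^(-1) = (0.02344)^(-1) = 42.7 mol/L.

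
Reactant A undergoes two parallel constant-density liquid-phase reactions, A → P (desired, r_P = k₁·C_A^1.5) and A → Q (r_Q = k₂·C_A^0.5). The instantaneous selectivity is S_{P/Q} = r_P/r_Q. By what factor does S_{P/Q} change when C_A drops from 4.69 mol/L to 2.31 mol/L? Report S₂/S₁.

0.493

S_{P/Q} = (k₁/k₂)·C_A, so S₂/S₁ = (C_{A,2}/C_{A,1}).
= 2.31/4.69 = 0.493.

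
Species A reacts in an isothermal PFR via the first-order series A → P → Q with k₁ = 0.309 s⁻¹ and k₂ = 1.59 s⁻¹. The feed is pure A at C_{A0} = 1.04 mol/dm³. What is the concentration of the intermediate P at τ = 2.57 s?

0.109 mol/dm³

For first-order series with pure A initially, C_P(τ) = k₁C_{A0}/(k₂−k₁)·(e^(−k₁τ) − e^(−k₂τ)).
e^(−k₁τ) = e^(−0.309×2.57) = e^(−0.7941) = 0.4520; e^(−k₂τ) = e^(−4.086) = 0.01680.
C_P = 0.309×1.04/(1.59−0.309) × (0.4520−0.01680) = 0.2509×0.4352 = 0.1092 mol/dm³.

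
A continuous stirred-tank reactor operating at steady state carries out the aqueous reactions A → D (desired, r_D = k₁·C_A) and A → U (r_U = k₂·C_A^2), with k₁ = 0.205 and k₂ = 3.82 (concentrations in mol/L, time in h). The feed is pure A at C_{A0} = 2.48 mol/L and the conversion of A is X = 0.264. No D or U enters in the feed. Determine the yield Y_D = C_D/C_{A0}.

Exit C_A = C_{A0}(1−X) = 2.48×0.736 = 1.825 mol/L.
Rates in a CSTR are evaluated at the outlet concentration: r_D = 0.205×1.825 = 0.3742, r_U = 3.82×1.825^2 = 12.73.
Fraction of consumed A going to D: r_D/(r_D+r_U) = 0.02856.
C_D = 0.02856·C_{A0}·X = 0.02856×2.48×0.264 = 0.0187 mol/L; Y_D = C_D/C_{A0} = 0.00754.

0.00754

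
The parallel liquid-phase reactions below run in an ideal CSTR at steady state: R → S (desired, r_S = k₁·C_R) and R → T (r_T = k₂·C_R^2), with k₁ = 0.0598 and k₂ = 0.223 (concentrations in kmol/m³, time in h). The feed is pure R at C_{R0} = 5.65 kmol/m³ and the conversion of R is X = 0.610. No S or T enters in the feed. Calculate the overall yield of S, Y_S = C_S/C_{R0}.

Exit C_R = C_{R0}(1−X) = 5.65×0.390 = 2.204 kmol/m³.
Rates in a CSTR are evaluated at the outlet concentration: r_S = 0.0598×2.204 = 0.1318, r_T = 0.223×2.204^2 = 1.083.
Fraction of consumed R going to S: r_S/(r_S+r_T) = 0.1085.
C_S = 0.1085·C_{R0}·X = 0.1085×5.65×0.610 = 0.374 kmol/m³; Y_S = C_S/C_{R0} = 0.0662.

0.0662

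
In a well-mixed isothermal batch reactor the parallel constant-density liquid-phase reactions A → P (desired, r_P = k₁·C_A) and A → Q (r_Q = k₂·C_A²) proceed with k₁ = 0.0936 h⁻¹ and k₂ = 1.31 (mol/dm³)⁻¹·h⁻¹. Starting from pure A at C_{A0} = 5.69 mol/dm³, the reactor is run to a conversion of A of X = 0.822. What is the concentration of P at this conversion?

C_A = C_{A0}(1−X) = 1.013 mol/dm³.
Along a PFR/batch, dC_P/dC_A = −r_P/(r_P+r_Q) = −k₁/(k₁+k₂·C_A).
Integrating from C_{A0} to C_A: C_P = (0.0936/1.31)·ln[(0.0936+1.31·5.69)/(0.0936+1.31·1.01)] = 0.07145·ln(7.548/1.420) = 0.1193 mol/dm³.

0.119 mol/dm³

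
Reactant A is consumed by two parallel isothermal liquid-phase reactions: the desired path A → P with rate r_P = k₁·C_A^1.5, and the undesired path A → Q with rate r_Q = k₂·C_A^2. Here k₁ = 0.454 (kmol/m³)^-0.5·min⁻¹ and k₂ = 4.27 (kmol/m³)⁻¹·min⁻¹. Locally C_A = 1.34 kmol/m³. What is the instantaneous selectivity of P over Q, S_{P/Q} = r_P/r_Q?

S_{P/Q} = r_P/r_Q = (k₁·C_A^1.5)/(k₂·C_A^2) = (k₁/k₂)·C_A^-0.5.
= (0.454×1.340^1.5) / (4.27×1.340^2) = 0.7042/7.667 = 0.0918.

0.0918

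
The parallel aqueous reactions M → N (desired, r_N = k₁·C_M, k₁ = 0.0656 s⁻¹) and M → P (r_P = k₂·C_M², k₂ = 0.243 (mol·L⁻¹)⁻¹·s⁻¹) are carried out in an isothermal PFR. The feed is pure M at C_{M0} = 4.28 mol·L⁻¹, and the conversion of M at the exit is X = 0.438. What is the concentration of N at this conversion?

C_M = C_{M0}(1−X) = 2.405 mol·L⁻¹.
Along a PFR/batch, dC_N/dC_M = −r_N/(r_N+r_P) = −k₁/(k₁+k₂·C_M).
Integrating from C_{M0} to C_M: C_N = (0.0656/0.243)·ln[(0.0656+0.243·4.28)/(0.0656+0.243·2.41)] = 0.2700·ln(1.106/0.6501) = 0.1434 mol·L⁻¹.

0.143 mol·L⁻¹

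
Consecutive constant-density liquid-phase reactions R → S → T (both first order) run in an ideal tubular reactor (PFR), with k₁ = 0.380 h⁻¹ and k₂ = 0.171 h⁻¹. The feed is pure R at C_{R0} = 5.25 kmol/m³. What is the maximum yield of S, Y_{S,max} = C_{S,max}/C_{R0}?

At the optimum, C_{S,max}/C_{R0} = (k₁/k₂)^[k₂/(k₂−k₁)].
= (0.380/0.171)^(0.171/(0.171−0.380)) = (2.222)^(-0.8182) = 0.5203.

0.520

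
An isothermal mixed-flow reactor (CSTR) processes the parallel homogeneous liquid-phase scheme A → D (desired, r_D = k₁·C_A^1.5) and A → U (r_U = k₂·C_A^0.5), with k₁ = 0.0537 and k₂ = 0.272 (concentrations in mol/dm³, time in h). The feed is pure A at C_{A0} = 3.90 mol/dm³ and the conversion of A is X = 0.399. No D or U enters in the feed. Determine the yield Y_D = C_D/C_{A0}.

0.126

Exit C_A = C_{A0}(1−X) = 3.90×0.601 = 2.344 mol/dm³.
A CSTR operates uniformly at the exit composition, giving r_D = 0.1927 and r_U = 0.4164 (each k·C_A^n at C_A = 2.344).
Fraction of consumed A going to D: r_D/(r_D+r_U) = 0.3164.
C_D = 0.3164·C_{A0}·X = 0.3164×3.90×0.399 = 0.492 mol/dm³; Y_D = C_D/C_{A0} = 0.126.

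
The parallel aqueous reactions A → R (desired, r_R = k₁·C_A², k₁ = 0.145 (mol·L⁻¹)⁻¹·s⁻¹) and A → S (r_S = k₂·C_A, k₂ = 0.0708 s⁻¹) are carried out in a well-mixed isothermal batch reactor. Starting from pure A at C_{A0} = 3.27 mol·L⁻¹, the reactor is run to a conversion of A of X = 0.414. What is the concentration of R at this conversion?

1.14 mol·L⁻¹

C_A = C_{A0}(1−X) = 1.916 mol·L⁻¹.
Along a PFR/batch, dC_S/dC_A = −r_S/(r_R+r_S) = −k₂/(k₂+k₁·C_A).
Integrating from C_{A0} to C_A: C_S = (0.0708/0.145)·ln[(0.0708+0.145·3.27)/(0.0708+0.145·1.92)] = 0.4883·ln(0.5449/0.3487) = 0.2181 mol·L⁻¹.
Then C_R = (C_{A0}−C_A) − C_S = 1.354 − 0.2181 = 1.136 mol·L⁻¹.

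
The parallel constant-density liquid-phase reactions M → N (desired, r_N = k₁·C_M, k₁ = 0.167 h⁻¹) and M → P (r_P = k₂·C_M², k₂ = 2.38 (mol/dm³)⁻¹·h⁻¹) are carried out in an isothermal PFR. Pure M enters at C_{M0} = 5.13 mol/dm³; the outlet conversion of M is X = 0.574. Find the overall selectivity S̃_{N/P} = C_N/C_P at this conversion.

0.0203

C_M = C_{M0}(1−X) = 2.185 mol/dm³.
Along a PFR/batch, dC_N/dC_M = −r_N/(r_N+r_P) = −k₁/(k₁+k₂·C_M).
Integrating from C_{M0} to C_M: C_N = (0.167/2.38)·ln[(0.167+2.38·5.13)/(0.167+2.38·2.19)] = 0.07017·ln(12.38/5.368) = 0.05861 mol/dm³.
C_P = (C_{M0}−C_M)−C_N = 2.886 mol/dm³; S̃_{N/P} = 0.05861/2.886 = 0.0203.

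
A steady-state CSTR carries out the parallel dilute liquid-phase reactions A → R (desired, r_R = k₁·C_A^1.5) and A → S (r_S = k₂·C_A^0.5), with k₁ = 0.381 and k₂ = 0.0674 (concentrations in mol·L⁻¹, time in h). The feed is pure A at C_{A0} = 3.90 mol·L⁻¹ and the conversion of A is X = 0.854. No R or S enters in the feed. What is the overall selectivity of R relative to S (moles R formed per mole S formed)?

Exit C_A = C_{A0}(1−X) = 3.90×0.146 = 0.5694 mol·L⁻¹.
A CSTR operates uniformly at the exit composition, giving r_R = 0.1637 and r_S = 0.05086 (each k·C_A^n at C_A = 0.5694).
Overall selectivity = C_R/C_S = r_Rτ/(r_Sτ) = r_R/r_S = 3.22.

3.22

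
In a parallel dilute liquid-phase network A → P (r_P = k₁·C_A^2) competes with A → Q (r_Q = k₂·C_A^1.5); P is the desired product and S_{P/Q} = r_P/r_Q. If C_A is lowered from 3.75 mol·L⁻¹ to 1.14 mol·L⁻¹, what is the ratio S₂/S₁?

S_{P/Q} = (k₁/k₂)·C_A^0.5, so S₂/S₁ = (C_{A,2}/C_{A,1})^0.5.
= (1.14/3.75)^0.5 = (0.3040)^0.5 = 0.551.

0.551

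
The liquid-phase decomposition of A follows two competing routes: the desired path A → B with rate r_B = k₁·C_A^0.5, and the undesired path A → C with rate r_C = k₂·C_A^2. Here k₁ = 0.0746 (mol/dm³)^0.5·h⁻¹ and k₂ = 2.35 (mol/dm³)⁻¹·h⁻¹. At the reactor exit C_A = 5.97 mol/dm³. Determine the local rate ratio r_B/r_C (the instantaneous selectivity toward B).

S_{B/C} = r_B/r_C = (k₁·C_A^0.5)/(k₂·C_A^2) = (k₁/k₂)·C_A^-1.5.
= (0.0746×5.970^0.5) / (2.35×5.970^2) = 0.1823/83.76 = 0.00218.
The undesired path is higher order in A, so low C_A (CSTR or dilute feed) favours B.

0.00218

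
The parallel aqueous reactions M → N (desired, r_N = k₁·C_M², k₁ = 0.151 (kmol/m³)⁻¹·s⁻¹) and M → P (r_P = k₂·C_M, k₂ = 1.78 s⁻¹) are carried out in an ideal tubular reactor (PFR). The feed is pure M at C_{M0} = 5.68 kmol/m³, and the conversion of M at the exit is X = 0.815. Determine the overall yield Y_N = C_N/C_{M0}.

0.176

C_M = C_{M0}(1−X) = 1.051 kmol/m³.
Along a PFR/batch, dC_P/dC_M = −r_P/(r_N+r_P) = −k₂/(k₂+k₁·C_M).
Integrating from C_{M0} to C_M: C_P = (1.78/0.151)·ln[(1.78+0.151·5.68)/(1.78+0.151·1.05)] = 11.79·ln(2.638/1.939) = 3.630 kmol/m³.
Then C_N = (C_{M0}−C_M) − C_P = 4.629 − 3.630 = 0.9997 kmol/m³.
Y_N = C_N/C_{M0} = 0.9997/5.68 = 0.176.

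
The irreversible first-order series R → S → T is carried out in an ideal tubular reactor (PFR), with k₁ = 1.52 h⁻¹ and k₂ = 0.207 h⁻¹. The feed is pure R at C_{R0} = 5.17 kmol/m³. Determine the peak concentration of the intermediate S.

At the optimum, C_{S,max}/C_{R0} = (k₁/k₂)^[k₂/(k₂−k₁)].
= (1.52/0.207)^(0.207/(0.207−1.52)) = (7.343)^(-0.1577) = 0.7303.
C_{S,max} = 0.7303×5.17 = 3.78 kmol/m³.

3.78 kmol/m³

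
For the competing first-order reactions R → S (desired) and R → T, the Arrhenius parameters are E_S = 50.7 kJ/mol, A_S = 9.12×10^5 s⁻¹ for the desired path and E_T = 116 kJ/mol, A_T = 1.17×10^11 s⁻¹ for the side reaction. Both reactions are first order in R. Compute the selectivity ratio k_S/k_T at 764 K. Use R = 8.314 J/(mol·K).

0.227

With equal orders, S_{S/T} = k_S/k_T = (A_S/A_T)·exp[(E_T−E_S)/(RT)].
(E_T−E_S)/(RT) = (116−50.7)×10³/(8.314×764) = 65300/6352 = 10.28.
k_S/k_T = (9.12×10^5/1.17×10^11)·exp(10.28) = 7.795×10^-6 × 29155 = 0.227.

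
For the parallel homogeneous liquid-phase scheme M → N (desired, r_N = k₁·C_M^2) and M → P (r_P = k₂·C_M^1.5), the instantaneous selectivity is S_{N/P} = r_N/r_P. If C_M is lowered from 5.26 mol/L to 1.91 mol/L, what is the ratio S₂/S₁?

0.603

S_{N/P} = (k₁/k₂)·C_M^0.5, so S₂/S₁ = (C_{M,2}/C_{M,1})^0.5.
= (1.91/5.26)^0.5 = (0.3631)^0.5 = 0.603.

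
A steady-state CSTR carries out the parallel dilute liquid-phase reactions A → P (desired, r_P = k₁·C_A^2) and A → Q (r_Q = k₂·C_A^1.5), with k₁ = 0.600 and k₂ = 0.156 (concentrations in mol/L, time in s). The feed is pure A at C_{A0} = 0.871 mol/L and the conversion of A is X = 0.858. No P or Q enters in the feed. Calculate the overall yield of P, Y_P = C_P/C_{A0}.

0.493

Exit C_A = C_{A0}(1−X) = 0.871×0.142 = 0.1237 mol/L.
In a CSTR the entire volume is at exit conditions, so r_P = 0.600×0.1237^2 = 0.009178 and r_Q = 0.156×0.1237^1.5 = 0.006786.
Fraction of consumed A going to P: r_P/(r_P+r_Q) = 0.5749.
C_P = 0.5749·C_{A0}·X = 0.5749×0.871×0.858 = 0.430 mol/L; Y_P = C_P/C_{A0} = 0.493.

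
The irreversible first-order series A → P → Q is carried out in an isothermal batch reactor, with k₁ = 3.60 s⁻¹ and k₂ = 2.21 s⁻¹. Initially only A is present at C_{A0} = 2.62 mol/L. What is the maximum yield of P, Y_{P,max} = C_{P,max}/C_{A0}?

0.460

Evaluating C_P at t_opt = ln(k₂/k₁)/(k₂−k₁) gives C_{P,max}/C_{A0} = (k₁/k₂)^[k₂/(k₂−k₁)].
= (3.60/2.21)^(2.21/(2.21−3.60)) = (1.629)^(-1.590) = 0.4603.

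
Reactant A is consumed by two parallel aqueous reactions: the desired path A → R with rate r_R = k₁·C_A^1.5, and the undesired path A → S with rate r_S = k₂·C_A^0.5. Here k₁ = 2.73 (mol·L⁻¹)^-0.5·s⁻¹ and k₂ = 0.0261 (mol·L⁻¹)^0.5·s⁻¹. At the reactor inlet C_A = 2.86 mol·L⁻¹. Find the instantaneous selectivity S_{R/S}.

S_{R/S} = r_R/r_S = (k₁·C_A^1.5)/(k₂·C_A^0.5) = (k₁/k₂)·C_A.
= (2.73×2.860^1.5) / (0.0261×2.860^0.5) = 13.20/0.04414 = 299.
Since the desired path is higher order in A, keeping C_A high (PFR or concentrated feed) favours R.

299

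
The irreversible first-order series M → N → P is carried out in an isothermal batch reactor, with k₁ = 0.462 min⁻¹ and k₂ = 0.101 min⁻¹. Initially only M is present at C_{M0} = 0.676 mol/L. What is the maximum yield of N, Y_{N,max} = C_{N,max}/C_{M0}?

Evaluating C_N at t_opt = ln(k₂/k₁)/(k₂−k₁) gives C_{N,max}/C_{M0} = (k₁/k₂)^[k₂/(k₂−k₁)].
= (0.462/0.101)^(0.101/(0.101−0.462)) = (4.574)^(-0.2798) = 0.6535.

0.654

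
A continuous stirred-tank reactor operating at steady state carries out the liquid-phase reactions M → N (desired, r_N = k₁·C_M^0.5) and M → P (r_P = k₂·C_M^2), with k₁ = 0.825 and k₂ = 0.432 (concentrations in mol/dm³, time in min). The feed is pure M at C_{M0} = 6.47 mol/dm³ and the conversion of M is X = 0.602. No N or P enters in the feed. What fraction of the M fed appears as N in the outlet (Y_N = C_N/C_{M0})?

0.190

Exit C_M = C_{M0}(1−X) = 6.47×0.398 = 2.575 mol/dm³.
A CSTR operates uniformly at the exit composition, giving r_N = 1.324 and r_P = 2.865 (each k·C_M^n at C_M = 2.575).
Fraction of consumed M going to N: r_N/(r_N+r_P) = 0.3161.
C_N = 0.3161·C_{M0}·X = 0.3161×6.47×0.602 = 1.23 mol/dm³; Y_N = C_N/C_{M0} = 0.190.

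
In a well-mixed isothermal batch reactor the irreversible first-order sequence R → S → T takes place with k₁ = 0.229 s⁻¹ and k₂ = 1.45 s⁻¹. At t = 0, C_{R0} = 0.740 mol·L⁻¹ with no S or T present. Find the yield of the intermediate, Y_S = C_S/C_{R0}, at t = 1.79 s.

0.110

For first-order series with pure R initially, C_S(t) = k₁C_{R0}/(k₂−k₁)·(e^(−k₁t) − e^(−k₂t)).
e^(−k₁t) = e^(−0.229×1.79) = e^(−0.4099) = 0.6637; e^(−k₂t) = e^(−2.595) = 0.07461.
C_S = 0.229×0.740/(1.45−0.229) × (0.6637−0.07461) = 0.1388×0.5891 = 0.08176 mol·L⁻¹.
Y_S = C_S/C_{R0} = 0.08176/0.740 = 0.110.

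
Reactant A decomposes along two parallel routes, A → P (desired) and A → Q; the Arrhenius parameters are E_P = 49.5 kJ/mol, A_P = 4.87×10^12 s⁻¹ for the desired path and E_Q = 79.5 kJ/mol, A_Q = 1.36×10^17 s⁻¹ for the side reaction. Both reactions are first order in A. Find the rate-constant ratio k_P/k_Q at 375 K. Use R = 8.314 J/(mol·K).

With equal orders, S_{P/Q} = k_P/k_Q = (A_P/A_Q)·exp[(E_Q−E_P)/(RT)].
(E_Q−E_P)/(RT) = (79.5−49.5)×10³/(8.314×375) = 30000/3118 = 9.622.
k_P/k_Q = (4.87×10^12/1.36×10^17)·exp(9.622) = 3.581×10^-5 × 15098 = 0.541.

0.541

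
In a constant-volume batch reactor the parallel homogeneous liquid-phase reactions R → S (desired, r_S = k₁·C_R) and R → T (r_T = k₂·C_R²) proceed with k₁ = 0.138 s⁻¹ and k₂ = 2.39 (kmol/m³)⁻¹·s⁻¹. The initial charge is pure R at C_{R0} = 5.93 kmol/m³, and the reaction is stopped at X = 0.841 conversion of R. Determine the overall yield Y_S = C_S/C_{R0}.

0.0174

C_R = C_{R0}(1−X) = 0.9429 kmol/m³.
Along a PFR/batch, dC_S/dC_R = −r_S/(r_S+r_T) = −k₁/(k₁+k₂·C_R).
Integrating from C_{R0} to C_R: C_S = (0.138/2.39)·ln[(0.138+2.39·5.93)/(0.138+2.39·0.943)] = 0.05774·ln(14.31/2.391) = 0.1033 kmol/m³.
Y_S = C_S/C_{R0} = 0.1033/5.93 = 0.0174.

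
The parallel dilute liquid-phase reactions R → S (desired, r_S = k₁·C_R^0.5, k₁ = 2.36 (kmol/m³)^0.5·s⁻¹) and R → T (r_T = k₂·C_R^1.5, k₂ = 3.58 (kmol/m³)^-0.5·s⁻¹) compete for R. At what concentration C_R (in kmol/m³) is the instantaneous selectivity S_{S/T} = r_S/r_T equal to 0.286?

S_{S/T} = (k₁/k₂)·C_R⁻¹ ⇒ C_R = (S·k₂/k₁)^(-1).
= (0.286×3.58/2.36)^(-1) = (0.4338)^(-1) = 2.30 kmol/m³.

2.30 kmol/m³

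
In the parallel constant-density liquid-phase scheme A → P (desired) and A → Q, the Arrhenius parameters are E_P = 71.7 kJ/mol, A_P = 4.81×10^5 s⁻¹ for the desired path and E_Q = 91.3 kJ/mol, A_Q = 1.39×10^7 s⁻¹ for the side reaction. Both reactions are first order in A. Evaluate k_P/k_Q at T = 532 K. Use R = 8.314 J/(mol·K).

With equal orders, S_{P/Q} = k_P/k_Q = (A_P/A_Q)·exp[(E_Q−E_P)/(RT)].
(E_Q−E_P)/(RT) = (91.3−71.7)×10³/(8.314×532) = 19600/4423 = 4.431.
k_P/k_Q = (4.81×10^5/1.39×10^7)·exp(4.431) = 0.03460 × 84.04 = 2.91.
Since E_P < E_Q, lowering the temperature improves selectivity toward P.

2.91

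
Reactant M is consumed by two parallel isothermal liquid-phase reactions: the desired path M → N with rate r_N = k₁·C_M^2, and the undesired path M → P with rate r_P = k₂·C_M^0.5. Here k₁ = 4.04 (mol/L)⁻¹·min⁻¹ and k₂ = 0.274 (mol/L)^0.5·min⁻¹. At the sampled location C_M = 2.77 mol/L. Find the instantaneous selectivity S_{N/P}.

S_{N/P} = r_N/r_P = (k₁·C_M^2)/(k₂·C_M^0.5) = (k₁/k₂)·C_M^1.5.
= (4.04×2.770^2) / (0.274×2.770^0.5) = 31.00/0.4560 = 68.0.
Since the desired path is higher order in M, keeping C_M high (PFR or concentrated feed) favours N.

68.0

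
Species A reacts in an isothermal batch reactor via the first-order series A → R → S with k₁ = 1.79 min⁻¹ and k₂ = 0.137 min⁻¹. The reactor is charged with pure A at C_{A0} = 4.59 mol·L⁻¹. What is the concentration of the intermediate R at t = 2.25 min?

3.56 mol·L⁻¹

The intermediate concentration in a first-order A→B→C sequence is C_R = k₁C_{A0}(e^(−k₁t) − e^(−k₂t))/(k₂−k₁).
e^(−k₁t) = e^(−1.79×2.25) = e^(−4.027) = 0.01782; e^(−k₂t) = e^(−0.3083) = 0.7347.
C_R = 1.79×4.59/(0.137−1.79) × (0.01782−0.7347) = (-4.970)×(-0.7169) = 3.563 mol·L⁻¹.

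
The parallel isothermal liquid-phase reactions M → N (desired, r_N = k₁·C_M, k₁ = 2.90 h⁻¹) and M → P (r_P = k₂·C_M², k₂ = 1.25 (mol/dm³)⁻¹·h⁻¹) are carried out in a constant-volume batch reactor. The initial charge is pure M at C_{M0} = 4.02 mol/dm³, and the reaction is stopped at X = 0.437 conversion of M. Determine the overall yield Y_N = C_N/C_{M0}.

0.187

C_M = C_{M0}(1−X) = 2.263 mol/dm³.
Along a PFR/batch, dC_N/dC_M = −r_N/(r_N+r_P) = −k₁/(k₁+k₂·C_M).
Integrating from C_{M0} to C_M: C_N = (2.90/1.25)·ln[(2.90+1.25·4.02)/(2.90+1.25·2.26)] = 2.320·ln(7.925/5.729) = 0.7528 mol/dm³.
Y_N = C_N/C_{M0} = 0.7528/4.02 = 0.187.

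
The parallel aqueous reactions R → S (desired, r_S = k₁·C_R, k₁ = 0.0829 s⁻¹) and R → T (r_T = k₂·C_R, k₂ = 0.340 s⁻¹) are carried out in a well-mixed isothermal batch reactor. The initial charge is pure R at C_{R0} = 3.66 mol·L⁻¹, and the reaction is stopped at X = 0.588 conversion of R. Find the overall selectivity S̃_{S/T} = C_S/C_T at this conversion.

C_R = C_{R0}(1−X) = 1.508 mol·L⁻¹.
Both paths are first order in R, so the instantaneous fraction to S is constant: dC_S/d(−C_R) = k₁/(k₁+k₂) = 0.1960.
C_S = 0.1960·(C_{R0}−C_R) = 0.1960×2.152 = 0.422 mol·L⁻¹.
C_T = (C_{R0}−C_R)−C_S = 1.730 mol·L⁻¹; S̃_{S/T} = 0.4219/1.730 = 0.244.

0.244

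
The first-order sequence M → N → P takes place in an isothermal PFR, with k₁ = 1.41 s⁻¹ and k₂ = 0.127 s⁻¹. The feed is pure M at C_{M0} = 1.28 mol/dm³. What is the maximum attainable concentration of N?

1.01 mol/dm³

At the optimum, C_{N,max}/C_{M0} = (k₁/k₂)^[k₂/(k₂−k₁)].
= (1.41/0.127)^(0.127/(0.127−1.41)) = (11.10)^(-0.09899) = 0.7880.
C_{N,max} = 0.7880×1.28 = 1.01 mol/dm³.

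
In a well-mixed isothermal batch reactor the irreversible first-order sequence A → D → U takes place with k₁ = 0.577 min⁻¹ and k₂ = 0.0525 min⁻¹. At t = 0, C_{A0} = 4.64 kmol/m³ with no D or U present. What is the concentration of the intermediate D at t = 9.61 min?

Solving the coupled first-order balances gives C_D(t) = [k₁/(k₂−k₁)]·C_{A0}·(e^(−k₁t) − e^(−k₂t)).
e^(−k₁t) = e^(−0.577×9.61) = e^(−5.545) = 0.003907; e^(−k₂t) = e^(−0.5045) = 0.6038.
C_D = 0.577×4.64/(0.0525−0.577) × (0.003907−0.6038) = (-5.104)×(-0.5999) = 3.062 kmol/m³.

3.06 kmol/m³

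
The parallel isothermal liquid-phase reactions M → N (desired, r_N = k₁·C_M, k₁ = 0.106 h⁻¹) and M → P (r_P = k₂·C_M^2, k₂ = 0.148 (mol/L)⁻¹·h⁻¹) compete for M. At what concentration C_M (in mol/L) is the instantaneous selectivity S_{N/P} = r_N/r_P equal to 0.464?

1.54 mol/L

S_{N/P} = (k₁/k₂)·C_M⁻¹ ⇒ C_M = (S·k₂/k₁)^(-1).
= (0.464×0.148/0.106)^(-1) = (0.6478)^(-1) = 1.54 mol/L.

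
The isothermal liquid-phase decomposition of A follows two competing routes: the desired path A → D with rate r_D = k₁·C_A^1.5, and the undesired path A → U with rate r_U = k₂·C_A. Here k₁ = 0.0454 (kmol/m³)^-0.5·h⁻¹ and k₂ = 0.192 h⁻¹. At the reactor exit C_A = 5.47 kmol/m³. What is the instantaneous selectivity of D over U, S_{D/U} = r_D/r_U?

0.553

S_{D/U} = r_D/r_U = (k₁·C_A^1.5)/(k₂·C_A) = (k₁/k₂)·C_A^0.5.
= (0.0454×5.470^1.5) / (0.192×5.470) = 0.5808/1.050 = 0.553.
Since the desired path is higher order in A, keeping C_A high (PFR or concentrated feed) favours D.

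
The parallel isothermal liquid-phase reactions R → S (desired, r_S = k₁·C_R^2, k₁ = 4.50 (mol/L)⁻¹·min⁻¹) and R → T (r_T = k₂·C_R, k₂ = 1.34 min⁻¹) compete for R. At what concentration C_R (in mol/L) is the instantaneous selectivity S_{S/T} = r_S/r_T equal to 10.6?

S_{S/T} = (k₁/k₂)·C_R ⇒ C_R = S·k₂/k₁.
= 10.6×1.34/4.50 = 3.16 mol/L.

3.16 mol/L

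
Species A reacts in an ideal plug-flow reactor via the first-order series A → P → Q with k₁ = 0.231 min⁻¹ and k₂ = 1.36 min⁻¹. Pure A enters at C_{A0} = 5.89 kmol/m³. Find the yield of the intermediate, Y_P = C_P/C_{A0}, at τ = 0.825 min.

The intermediate concentration in a first-order A→B→C sequence is C_P = k₁C_{A0}(e^(−k₁τ) − e^(−k₂τ))/(k₂−k₁).
e^(−k₁τ) = e^(−0.231×0.825) = e^(−0.1906) = 0.8265; e^(−k₂τ) = e^(−1.122) = 0.3256.
C_P = 0.231×5.89/(1.36−0.231) × (0.8265−0.3256) = 1.205×0.5009 = 0.6036 kmol/m³.
Y_P = C_P/C_{A0} = 0.6036/5.89 = 0.102.

0.102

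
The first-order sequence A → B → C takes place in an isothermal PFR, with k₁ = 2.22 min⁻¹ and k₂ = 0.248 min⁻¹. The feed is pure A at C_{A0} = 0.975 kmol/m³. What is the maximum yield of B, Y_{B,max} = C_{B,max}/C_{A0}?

0.759

Evaluating C_B at τ_opt = ln(k₂/k₁)/(k₂−k₁) gives C_{B,max}/C_{A0} = (k₁/k₂)^[k₂/(k₂−k₁)].
= (2.22/0.248)^(0.248/(0.248−2.22)) = (8.952)^(-0.1258) = 0.7591.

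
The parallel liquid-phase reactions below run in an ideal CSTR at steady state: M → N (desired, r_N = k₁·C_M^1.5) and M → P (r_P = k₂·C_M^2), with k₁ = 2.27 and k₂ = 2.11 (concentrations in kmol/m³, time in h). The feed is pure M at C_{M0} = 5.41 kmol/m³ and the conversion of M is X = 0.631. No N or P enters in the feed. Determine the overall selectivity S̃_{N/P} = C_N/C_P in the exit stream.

0.761

Exit C_M = C_{M0}(1−X) = 5.41×0.369 = 1.996 kmol/m³.
In a CSTR the entire volume is at exit conditions, so r_N = 2.27×1.996^1.5 = 6.403 and r_P = 2.11×1.996^2 = 8.409.
Overall selectivity = C_N/C_P = r_Nτ/(r_Pτ) = r_N/r_P = 0.761.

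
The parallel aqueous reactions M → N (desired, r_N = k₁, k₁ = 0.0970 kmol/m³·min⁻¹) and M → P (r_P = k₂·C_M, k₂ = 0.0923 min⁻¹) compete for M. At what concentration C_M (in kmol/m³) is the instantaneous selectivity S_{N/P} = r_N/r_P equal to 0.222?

S_{N/P} = (k₁/k₂)·C_M⁻¹ ⇒ C_M = (S·k₂/k₁)^(-1).
= (0.222×0.0923/0.0970)^(-1) = (0.2112)^(-1) = 4.73 kmol/m³.

4.73 kmol/m³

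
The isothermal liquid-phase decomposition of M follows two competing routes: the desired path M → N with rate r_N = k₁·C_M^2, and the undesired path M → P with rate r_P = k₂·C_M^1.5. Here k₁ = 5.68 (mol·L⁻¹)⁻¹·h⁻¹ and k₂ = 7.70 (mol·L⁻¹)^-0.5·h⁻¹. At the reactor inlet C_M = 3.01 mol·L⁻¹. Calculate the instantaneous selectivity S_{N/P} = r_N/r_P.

1.28

S_{N/P} = r_N/r_P = (k₁·C_M^2)/(k₂·C_M^1.5) = (k₁/k₂)·C_M^0.5.
= (5.68×3.010^2) / (7.70×3.010^1.5) = 51.46/40.21 = 1.28.
Since the desired path is higher order in M, keeping C_M high (PFR or concentrated feed) favours N.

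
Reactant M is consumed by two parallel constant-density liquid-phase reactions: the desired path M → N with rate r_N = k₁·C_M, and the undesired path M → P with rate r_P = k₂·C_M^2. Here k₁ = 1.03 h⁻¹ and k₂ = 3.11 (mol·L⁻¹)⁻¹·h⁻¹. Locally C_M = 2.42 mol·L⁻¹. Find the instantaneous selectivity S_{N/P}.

S_{N/P} = r_N/r_P = (k₁·C_M)/(k₂·C_M^2) = (k₁/k₂)·C_M⁻¹.
= (1.03×2.420) / (3.11×2.420^2) = 2.493/18.21 = 0.137.

0.137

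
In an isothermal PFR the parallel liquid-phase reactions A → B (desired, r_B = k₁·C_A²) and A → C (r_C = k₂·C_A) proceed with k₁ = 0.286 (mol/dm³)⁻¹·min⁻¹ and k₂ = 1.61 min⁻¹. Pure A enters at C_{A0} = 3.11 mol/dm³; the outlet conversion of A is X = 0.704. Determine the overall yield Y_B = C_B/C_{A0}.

C_A = C_{A0}(1−X) = 0.9206 mol/dm³.
Along a PFR/batch, dC_C/dC_A = −r_C/(r_B+r_C) = −k₂/(k₂+k₁·C_A).
Integrating from C_{A0} to C_A: C_C = (1.61/0.286)·ln[(1.61+0.286·3.11)/(1.61+0.286·0.921)] = 5.629·ln(2.499/1.873) = 1.623 mol/dm³.
Then C_B = (C_{A0}−C_A) − C_C = 2.189 − 1.623 = 0.5660 mol/dm³.
Y_B = C_B/C_{A0} = 0.5660/3.11 = 0.182.

0.182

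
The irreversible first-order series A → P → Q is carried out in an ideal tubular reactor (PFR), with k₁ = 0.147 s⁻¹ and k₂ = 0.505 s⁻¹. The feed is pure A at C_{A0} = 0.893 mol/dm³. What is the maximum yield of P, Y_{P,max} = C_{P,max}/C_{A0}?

At the optimum, C_{P,max}/C_{A0} = (k₁/k₂)^[k₂/(k₂−k₁)].
= (0.147/0.505)^(0.505/(0.505−0.147)) = (0.2911)^(1.411) = 0.1754.

0.175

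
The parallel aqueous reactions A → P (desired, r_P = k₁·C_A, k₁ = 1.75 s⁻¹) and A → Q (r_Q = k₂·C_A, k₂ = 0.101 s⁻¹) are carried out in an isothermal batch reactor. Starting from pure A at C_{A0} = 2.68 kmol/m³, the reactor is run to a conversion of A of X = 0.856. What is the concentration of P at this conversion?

C_A = C_{A0}(1−X) = 0.3859 kmol/m³.
Both paths are first order in A, so the instantaneous fraction to P is constant: dC_P/d(−C_A) = k₁/(k₁+k₂) = 0.9454.
C_P = 0.9454·(C_{A0}−C_A) = 0.9454×2.294 = 2.17 kmol/m³.

2.17 kmol/m³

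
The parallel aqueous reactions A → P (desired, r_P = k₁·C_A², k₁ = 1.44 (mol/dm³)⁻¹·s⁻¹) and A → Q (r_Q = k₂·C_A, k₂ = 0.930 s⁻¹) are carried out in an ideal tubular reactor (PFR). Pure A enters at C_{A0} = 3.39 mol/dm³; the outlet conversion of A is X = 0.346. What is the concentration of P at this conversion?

C_A = C_{A0}(1−X) = 2.217 mol/dm³.
Along a PFR/batch, dC_Q/dC_A = −r_Q/(r_P+r_Q) = −k₂/(k₂+k₁·C_A).
Integrating from C_{A0} to C_A: C_Q = (0.930/1.44)·ln[(0.930+1.44·3.39)/(0.930+1.44·2.22)] = 0.6458·ln(5.812/4.123) = 0.2218 mol/dm³.
Then C_P = (C_{A0}−C_A) − C_Q = 1.173 − 0.2218 = 0.9512 mol/dm³.

0.951 mol/dm³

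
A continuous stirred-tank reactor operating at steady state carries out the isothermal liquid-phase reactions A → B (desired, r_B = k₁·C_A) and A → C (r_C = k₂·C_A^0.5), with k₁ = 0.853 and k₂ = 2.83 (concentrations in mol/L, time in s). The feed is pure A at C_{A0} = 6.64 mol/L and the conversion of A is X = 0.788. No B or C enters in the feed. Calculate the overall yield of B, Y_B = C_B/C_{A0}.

0.208

Exit C_A = C_{A0}(1−X) = 6.64×0.212 = 1.408 mol/L.
Rates in a CSTR are evaluated at the outlet concentration: r_B = 0.853×1.408 = 1.201, r_C = 2.83×1.408^0.5 = 3.358.
Fraction of consumed A going to B: r_B/(r_B+r_C) = 0.2634.
C_B = 0.2634·C_{A0}·X = 0.2634×6.64×0.788 = 1.38 mol/L; Y_B = C_B/C_{A0} = 0.208.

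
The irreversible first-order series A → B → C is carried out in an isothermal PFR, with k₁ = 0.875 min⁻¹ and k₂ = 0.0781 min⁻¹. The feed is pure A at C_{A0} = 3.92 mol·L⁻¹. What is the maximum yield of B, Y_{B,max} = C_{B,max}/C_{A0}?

For a first-order series the maximum intermediate yield is C_{B,max}/C_{A0} = (k₁/k₂)^[k₂/(k₂−k₁)].
= (0.875/0.0781)^(0.0781/(0.0781−0.875)) = (11.20)^(-0.09800) = 0.7891.

0.789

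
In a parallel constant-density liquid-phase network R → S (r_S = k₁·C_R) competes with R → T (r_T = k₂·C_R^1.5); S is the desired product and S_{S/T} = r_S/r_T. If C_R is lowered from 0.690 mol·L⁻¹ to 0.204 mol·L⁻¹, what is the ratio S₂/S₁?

S_{S/T} = (k₁/k₂)·C_R^-0.5, so S₂/S₁ = (C_{R,2}/C_{R,1})^-0.5.
= (0.204/0.690)^(-0.5) = (0.2957)^(-0.5) = 1.84.

1.84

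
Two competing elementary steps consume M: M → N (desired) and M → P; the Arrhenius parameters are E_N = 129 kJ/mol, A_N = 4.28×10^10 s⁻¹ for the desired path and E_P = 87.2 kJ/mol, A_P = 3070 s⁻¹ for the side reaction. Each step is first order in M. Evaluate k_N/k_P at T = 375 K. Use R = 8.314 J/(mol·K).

21.0

Since both paths have the same order in M, the concentration cancels and S_{N/P} = k_N/k_P = (A_N/A_P)·exp[(E_P−E_N)/(RT)].
(E_P−E_N)/(RT) = (87.2−129)×10³/(8.314×375) = -41800/3118 = -13.41.
k_N/k_P = (4.28×10^10/3070)·exp(-13.41) = 1.394×10^7 × 1.504×10^-6 = 21.0.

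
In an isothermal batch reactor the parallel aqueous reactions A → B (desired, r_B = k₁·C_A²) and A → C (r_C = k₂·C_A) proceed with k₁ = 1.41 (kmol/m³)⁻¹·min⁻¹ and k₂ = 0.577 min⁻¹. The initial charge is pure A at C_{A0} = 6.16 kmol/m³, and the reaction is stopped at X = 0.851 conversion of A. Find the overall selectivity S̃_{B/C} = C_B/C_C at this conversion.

7.01

C_A = C_{A0}(1−X) = 0.9178 kmol/m³.
Along a PFR/batch, dC_C/dC_A = −r_C/(r_B+r_C) = −k₂/(k₂+k₁·C_A).
Integrating from C_{A0} to C_A: C_C = (0.577/1.41)·ln[(0.577+1.41·6.16)/(0.577+1.41·0.918)] = 0.4092·ln(9.263/1.871) = 0.6545 kmol/m³.
Then C_B = (C_{A0}−C_A) − C_C = 5.242 − 0.6545 = 4.588 kmol/m³.
S̃_{B/C} = C_B/C_C = 4.588/0.6545 = 7.01.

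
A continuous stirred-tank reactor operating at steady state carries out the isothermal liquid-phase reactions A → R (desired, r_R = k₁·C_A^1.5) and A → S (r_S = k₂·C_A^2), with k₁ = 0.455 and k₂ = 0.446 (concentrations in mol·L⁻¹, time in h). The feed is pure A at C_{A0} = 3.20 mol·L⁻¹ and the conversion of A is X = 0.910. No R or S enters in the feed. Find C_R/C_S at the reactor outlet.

Exit C_A = C_{A0}(1−X) = 3.20×0.0900 = 0.2880 mol·L⁻¹.
A CSTR operates uniformly at the exit composition, giving r_R = 0.07032 and r_S = 0.03699 (each k·C_A^n at C_A = 0.2880).
Overall selectivity = C_R/C_S = r_Rτ/(r_Sτ) = r_R/r_S = 1.90.

1.90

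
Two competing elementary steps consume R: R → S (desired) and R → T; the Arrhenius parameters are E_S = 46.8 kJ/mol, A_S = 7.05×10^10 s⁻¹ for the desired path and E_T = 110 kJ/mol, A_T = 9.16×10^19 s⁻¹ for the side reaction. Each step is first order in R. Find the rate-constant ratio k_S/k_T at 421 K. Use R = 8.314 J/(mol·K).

k_S/k_T = (A_S/A_T)·exp[−(E_S−E_T)/(RT)] = (A_S/A_T)·exp[(E_T−E_S)/(RT)].
(E_T−E_S)/(RT) = (110−46.8)×10³/(8.314×421) = 63200/3500 = 18.06.
k_S/k_T = (7.05×10^10/9.16×10^19)·exp(18.06) = 7.697×10^-10 × 6.945×10^7 = 0.0535.
Since E_S < E_T, lowering the temperature improves selectivity toward S.

0.0535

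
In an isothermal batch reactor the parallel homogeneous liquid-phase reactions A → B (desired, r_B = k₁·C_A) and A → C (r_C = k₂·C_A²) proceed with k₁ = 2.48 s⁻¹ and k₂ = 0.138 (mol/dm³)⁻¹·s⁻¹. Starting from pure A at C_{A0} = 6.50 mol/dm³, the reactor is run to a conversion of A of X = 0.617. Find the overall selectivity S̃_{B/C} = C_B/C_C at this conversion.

4.05

C_A = C_{A0}(1−X) = 2.490 mol/dm³.
Along a PFR/batch, dC_B/dC_A = −r_B/(r_B+r_C) = −k₁/(k₁+k₂·C_A).
Integrating from C_{A0} to C_A: C_B = (2.48/0.138)·ln[(2.48+0.138·6.50)/(2.48+0.138·2.49)] = 17.97·ln(3.377/2.824) = 3.217 mol/dm³.
C_C = (C_{A0}−C_A)−C_B = 0.7938 mol/dm³; S̃_{B/C} = 3.217/0.7938 = 4.05.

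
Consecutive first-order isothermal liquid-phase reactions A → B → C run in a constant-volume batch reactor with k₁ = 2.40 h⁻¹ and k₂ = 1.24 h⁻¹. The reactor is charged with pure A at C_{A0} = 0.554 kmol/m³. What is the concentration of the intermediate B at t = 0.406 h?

0.260 kmol/m³

The intermediate concentration in a first-order A→B→C sequence is C_B = k₁C_{A0}(e^(−k₁t) − e^(−k₂t))/(k₂−k₁).
e^(−k₁t) = e^(−2.40×0.406) = e^(−0.9744) = 0.3774; e^(−k₂t) = e^(−0.5034) = 0.6044.
C_B = 2.40×0.554/(1.24−2.40) × (0.3774−0.6044) = (-1.146)×(-0.2270) = 0.2602 kmol/m³.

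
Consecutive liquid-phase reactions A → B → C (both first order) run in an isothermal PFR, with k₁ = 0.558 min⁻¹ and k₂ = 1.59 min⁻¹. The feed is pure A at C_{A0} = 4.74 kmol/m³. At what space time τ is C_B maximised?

Setting dC_B/dτ = 0 gives τ_opt = ln(k₂/k₁)/(k₂−k₁).
= ln(1.59/0.558)/(1.59−0.558) = ln(2.849)/1.032 = 1.047/1.032 = 1.01 min.

1.01 min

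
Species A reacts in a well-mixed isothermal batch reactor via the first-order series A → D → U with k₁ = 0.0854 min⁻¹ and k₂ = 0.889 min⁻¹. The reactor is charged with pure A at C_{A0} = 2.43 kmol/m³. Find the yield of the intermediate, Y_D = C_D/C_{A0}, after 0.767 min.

Solving the coupled first-order balances gives C_D(t) = [k₁/(k₂−k₁)]·C_{A0}·(e^(−k₁t) − e^(−k₂t)).
e^(−k₁t) = e^(−0.0854×0.767) = e^(−0.06550) = 0.9366; e^(−k₂t) = e^(−0.6819) = 0.5057.
C_D = 0.0854×2.43/(0.889−0.0854) × (0.9366−0.5057) = 0.2582×0.4309 = 0.1113 kmol/m³.
Y_D = C_D/C_{A0} = 0.1113/2.43 = 0.0458.

0.0458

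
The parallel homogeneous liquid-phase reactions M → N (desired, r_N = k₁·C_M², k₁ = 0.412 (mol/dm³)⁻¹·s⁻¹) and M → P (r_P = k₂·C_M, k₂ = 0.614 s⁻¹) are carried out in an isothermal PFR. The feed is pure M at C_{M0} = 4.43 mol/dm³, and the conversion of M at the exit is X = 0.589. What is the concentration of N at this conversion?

1.74 mol/dm³

C_M = C_{M0}(1−X) = 1.821 mol/dm³.
Along a PFR/batch, dC_P/dC_M = −r_P/(r_N+r_P) = −k₂/(k₂+k₁·C_M).
Integrating from C_{M0} to C_M: C_P = (0.614/0.412)·ln[(0.614+0.412·4.43)/(0.614+0.412·1.82)] = 1.490·ln(2.439/1.364) = 0.8661 mol/dm³.
Then C_N = (C_{M0}−C_M) − C_P = 2.609 − 0.8661 = 1.743 mol/dm³.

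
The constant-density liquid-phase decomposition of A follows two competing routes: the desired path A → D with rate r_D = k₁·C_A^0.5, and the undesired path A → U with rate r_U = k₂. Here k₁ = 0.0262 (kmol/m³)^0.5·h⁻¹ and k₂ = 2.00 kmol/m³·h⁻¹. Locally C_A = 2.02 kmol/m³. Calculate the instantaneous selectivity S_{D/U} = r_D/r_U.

0.0186

S_{D/U} = r_D/r_U = (k₁·C_A^0.5)/(k₂) = (k₁/k₂)·C_A^0.5.
= (0.0262×2.020^0.5) / (2.00) = 0.03724/2.000 = 0.0186.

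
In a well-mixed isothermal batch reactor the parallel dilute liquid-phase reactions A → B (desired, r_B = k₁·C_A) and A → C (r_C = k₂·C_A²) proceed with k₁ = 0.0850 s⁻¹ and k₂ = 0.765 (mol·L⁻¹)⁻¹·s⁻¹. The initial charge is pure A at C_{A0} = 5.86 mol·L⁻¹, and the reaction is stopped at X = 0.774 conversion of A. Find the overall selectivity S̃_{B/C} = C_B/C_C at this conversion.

C_A = C_{A0}(1−X) = 1.324 mol·L⁻¹.
Along a PFR/batch, dC_B/dC_A = −r_B/(r_B+r_C) = −k₁/(k₁+k₂·C_A).
Integrating from C_{A0} to C_A: C_B = (0.0850/0.765)·ln[(0.0850+0.765·5.86)/(0.0850+0.765·1.32)] = 0.1111·ln(4.568/1.098) = 0.1584 mol·L⁻¹.
C_C = (C_{A0}−C_A)−C_B = 4.377 mol·L⁻¹; S̃_{B/C} = 0.1584/4.377 = 0.0362.

0.0362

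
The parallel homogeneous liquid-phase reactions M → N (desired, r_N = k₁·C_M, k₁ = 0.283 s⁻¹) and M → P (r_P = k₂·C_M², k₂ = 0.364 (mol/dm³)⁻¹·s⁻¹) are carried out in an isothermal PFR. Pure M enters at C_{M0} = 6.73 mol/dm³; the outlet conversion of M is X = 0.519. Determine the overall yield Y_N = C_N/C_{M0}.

0.0723

C_M = C_{M0}(1−X) = 3.237 mol/dm³.
Along a PFR/batch, dC_N/dC_M = −r_N/(r_N+r_P) = −k₁/(k₁+k₂·C_M).
Integrating from C_{M0} to C_M: C_N = (0.283/0.364)·ln[(0.283+0.364·6.73)/(0.283+0.364·3.24)] = 0.7775·ln(2.733/1.461) = 0.4867 mol/dm³.
Y_N = C_N/C_{M0} = 0.4867/6.73 = 0.0723.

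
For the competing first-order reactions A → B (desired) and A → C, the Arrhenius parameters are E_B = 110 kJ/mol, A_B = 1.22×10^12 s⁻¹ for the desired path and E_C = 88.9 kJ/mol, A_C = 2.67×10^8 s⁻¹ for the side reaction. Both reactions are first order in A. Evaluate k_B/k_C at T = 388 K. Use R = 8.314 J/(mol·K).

k_B/k_C = (A_B/A_C)·exp[−(E_B−E_C)/(RT)] = (A_B/A_C)·exp[(E_C−E_B)/(RT)].
(E_C−E_B)/(RT) = (88.9−110)×10³/(8.314×388) = -21100/3226 = -6.541.
k_B/k_C = (1.22×10^12/2.67×10^8)·exp(-6.541) = 4569 × 0.001443 = 6.59.
Since E_B > E_C, raising the temperature improves selectivity toward B.

6.59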